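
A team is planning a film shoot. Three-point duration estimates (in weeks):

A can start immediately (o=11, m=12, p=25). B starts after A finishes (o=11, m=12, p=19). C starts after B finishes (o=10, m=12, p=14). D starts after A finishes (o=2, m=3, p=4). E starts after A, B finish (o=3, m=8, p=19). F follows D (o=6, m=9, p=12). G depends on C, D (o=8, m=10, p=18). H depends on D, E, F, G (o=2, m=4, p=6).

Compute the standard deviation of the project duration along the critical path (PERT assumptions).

3.30 weeks

te_A = (11 + 4·12 + 25)/6 = 84/6 = 14; σ²_A = ((25−11)/6)² = 5.444
te_B = (11 + 4·12 + 19)/6 = 78/6 = 13; σ²_B = ((19−11)/6)² = 1.778
te_C = (10 + 4·12 + 14)/6 = 72/6 = 12; σ²_C = ((14−10)/6)² = 0.444
te_D = (2 + 4·3 + 4)/6 = 18/6 = 3; σ²_D = ((4−2)/6)² = 0.111
te_E = (3 + 4·8 + 19)/6 = 54/6 = 9; σ²_E = ((19−3)/6)² = 7.111
te_F = (6 + 4·9 + 12)/6 = 54/6 = 9; σ²_F = ((12−6)/6)² = 1.000
te_G = (8 + 4·10 + 18)/6 = 66/6 = 11; σ²_G = ((18−8)/6)² = 2.778
te_H = (2 + 4·4 + 6)/6 = 24/6 = 4; σ²_H = ((6−2)/6)² = 0.444

Forward pass:
ES_A = 0; EF_A = 14
ES_B = 14; EF_B = 14+13 = 27
ES_C = 27; EF_C = 27+12 = 39
ES_D = 14; EF_D = 14+3 = 17
ES_E = max(EF_A=14, EF_B=27) = 27; EF_E = 27+9 = 36
ES_F = 17; EF_F = 17+9 = 26
ES_G = max(EF_C=39, EF_D=17) = 39; EF_G = 39+11 = 50
ES_H = max(EF_D=17, EF_E=36, EF_F=26, EF_G=50) = 50; EF_H = 50+4 = 54
Expected project duration μ = 54 weeks. Critical path: A → B → C → G → H.

Variance along critical path = 5.444 + 1.778 + 0.444 + 2.778 + 0.444 = 10.889
σ = √10.889 = 3.300 weeks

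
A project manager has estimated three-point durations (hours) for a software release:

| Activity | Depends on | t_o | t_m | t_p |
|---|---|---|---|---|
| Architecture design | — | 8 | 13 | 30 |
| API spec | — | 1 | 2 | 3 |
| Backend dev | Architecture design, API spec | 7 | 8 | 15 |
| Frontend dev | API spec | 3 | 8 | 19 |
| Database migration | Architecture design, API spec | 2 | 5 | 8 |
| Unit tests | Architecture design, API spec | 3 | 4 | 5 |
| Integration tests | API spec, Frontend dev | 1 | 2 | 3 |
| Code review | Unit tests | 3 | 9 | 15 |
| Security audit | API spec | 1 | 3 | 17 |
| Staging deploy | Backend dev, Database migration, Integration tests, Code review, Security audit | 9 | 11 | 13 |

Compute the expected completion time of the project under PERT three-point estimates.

39 hours

te_Architecture design = (8 + 4·13 + 30)/6 = 90/6 = 15
te_API spec = (1 + 4·2 + 3)/6 = 12/6 = 2
te_Backend dev = (7 + 4·8 + 15)/6 = 54/6 = 9
te_Frontend dev = (3 + 4·8 + 19)/6 = 54/6 = 9
te_Database migration = (2 + 4·5 + 8)/6 = 30/6 = 5
te_Unit tests = (3 + 4·4 + 5)/6 = 24/6 = 4
te_Integration tests = (1 + 4·2 + 3)/6 = 12/6 = 2
te_Code review = (3 + 4·9 + 15)/6 = 54/6 = 9
te_Security audit = (1 + 4·3 + 17)/6 = 30/6 = 5
te_Staging deploy = (9 + 4·11 + 13)/6 = 66/6 = 11

Forward pass:
ES_Architecture design = 0; EF_Architecture design = 15
ES_API spec = 0; EF_API spec = 2
ES_Backend dev = max(EF_Architecture design=15, EF_API spec=2) = 15; EF_Backend dev = 15+9 = 24
ES_Frontend dev = 2; EF_Frontend dev = 2+9 = 11
ES_Database migration = max(EF_Architecture design=15, EF_API spec=2) = 15; EF_Database migration = 15+5 = 20
ES_Unit tests = max(EF_Architecture design=15, EF_API spec=2) = 15; EF_Unit tests = 15+4 = 19
ES_Integration tests = max(EF_API spec=2, EF_Frontend dev=11) = 11; EF_Integration tests = 11+2 = 13
ES_Code review = 19; EF_Code review = 19+9 = 28
ES_Security audit = 2; EF_Security audit = 2+5 = 7
ES_Staging deploy = max(EF_Backend dev=24, EF_Database migration=20, EF_Integration tests=13, EF_Code review=28, EF_Security audit=7) = 28; EF_Staging deploy = 28+11 = 39
Expected project duration μ = 39 hours. Critical path: Architecture design → Unit tests → Code review → Staging deploy.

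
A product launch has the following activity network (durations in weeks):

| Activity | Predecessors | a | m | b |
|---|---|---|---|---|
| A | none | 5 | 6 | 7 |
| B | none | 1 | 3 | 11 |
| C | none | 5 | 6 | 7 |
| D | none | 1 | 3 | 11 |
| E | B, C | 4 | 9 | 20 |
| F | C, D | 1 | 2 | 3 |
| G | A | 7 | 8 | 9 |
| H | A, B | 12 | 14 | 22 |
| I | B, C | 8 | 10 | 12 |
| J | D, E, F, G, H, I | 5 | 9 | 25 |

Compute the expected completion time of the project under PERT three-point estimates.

te_A = (5 + 4·6 + 7)/6 = 36/6 = 6
te_B = (1 + 4·3 + 11)/6 = 24/6 = 4
te_C = (5 + 4·6 + 7)/6 = 36/6 = 6
te_D = (1 + 4·3 + 11)/6 = 24/6 = 4
te_E = (4 + 4·9 + 20)/6 = 60/6 = 10
te_F = (1 + 4·2 + 3)/6 = 12/6 = 2
te_G = (7 + 4·8 + 9)/6 = 48/6 = 8
te_H = (12 + 4·14 + 22)/6 = 90/6 = 15
te_I = (8 + 4·10 + 12)/6 = 60/6 = 10
te_J = (5 + 4·9 + 25)/6 = 66/6 = 11

Forward pass:
ES_A = 0; EF_A = 6
ES_B = 0; EF_B = 4
ES_C = 0; EF_C = 6
ES_D = 0; EF_D = 4
ES_E = max(EF_B=4, EF_C=6) = 6; EF_E = 6+10 = 16
ES_F = max(EF_C=6, EF_D=4) = 6; EF_F = 6+2 = 8
ES_G = 6; EF_G = 6+8 = 14
ES_H = max(EF_A=6, EF_B=4) = 6; EF_H = 6+15 = 21
ES_I = max(EF_B=4, EF_C=6) = 6; EF_I = 6+10 = 16
ES_J = max(EF_D=4, EF_E=16, EF_F=8, EF_G=14, EF_H=21, EF_I=16) = 21; EF_J = 21+11 = 32
Expected project duration μ = 32 weeks. Critical path: A → H → J.

32 weeks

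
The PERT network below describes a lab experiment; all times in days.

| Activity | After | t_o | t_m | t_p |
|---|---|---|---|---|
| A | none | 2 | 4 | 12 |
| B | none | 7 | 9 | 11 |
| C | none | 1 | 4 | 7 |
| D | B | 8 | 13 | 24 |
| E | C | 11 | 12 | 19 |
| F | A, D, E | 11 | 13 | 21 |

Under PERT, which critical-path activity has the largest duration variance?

te_A = (2 + 4·4 + 12)/6 = 30/6 = 5; σ²_A = ((12−2)/6)² = 2.778
te_B = (7 + 4·9 + 11)/6 = 54/6 = 9; σ²_B = ((11−7)/6)² = 0.444
te_C = (1 + 4·4 + 7)/6 = 24/6 = 4; σ²_C = ((7−1)/6)² = 1.000
te_D = (8 + 4·13 + 24)/6 = 84/6 = 14; σ²_D = ((24−8)/6)² = 7.111
te_E = (11 + 4·12 + 19)/6 = 78/6 = 13; σ²_E = ((19−11)/6)² = 1.778
te_F = (11 + 4·13 + 21)/6 = 84/6 = 14; σ²_F = ((21−11)/6)² = 2.778

Forward pass:
ES_A = 0; EF_A = 5
ES_B = 0; EF_B = 9
ES_C = 0; EF_C = 4
ES_D = 9; EF_D = 9+14 = 23
ES_E = 4; EF_E = 4+13 = 17
ES_F = max(EF_A=5, EF_D=23, EF_E=17) = 23; EF_F = 23+14 = 37
Expected project duration μ = 37 days. Critical path: B → D → F.

Variances on critical path: σ²_B=0.444, σ²_D=7.111, σ²_F=2.778.
Largest is σ²_D = 7.111.

D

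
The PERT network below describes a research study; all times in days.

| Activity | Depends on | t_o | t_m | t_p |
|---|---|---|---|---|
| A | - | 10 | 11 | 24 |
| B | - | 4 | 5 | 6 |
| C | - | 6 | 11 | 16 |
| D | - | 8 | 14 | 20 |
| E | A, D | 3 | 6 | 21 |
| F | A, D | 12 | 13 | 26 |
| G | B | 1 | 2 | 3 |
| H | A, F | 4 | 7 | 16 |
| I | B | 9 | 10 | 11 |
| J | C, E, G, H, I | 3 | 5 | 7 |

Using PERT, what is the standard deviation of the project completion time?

te_A = (10 + 4·11 + 24)/6 = 78/6 = 13; σ²_A = ((24−10)/6)² = 5.444
te_B = (4 + 4·5 + 6)/6 = 30/6 = 5; σ²_B = ((6−4)/6)² = 0.111
te_C = (6 + 4·11 + 16)/6 = 66/6 = 11; σ²_C = ((16−6)/6)² = 2.778
te_D = (8 + 4·14 + 20)/6 = 84/6 = 14; σ²_D = ((20−8)/6)² = 4.000
te_E = (3 + 4·6 + 21)/6 = 48/6 = 8; σ²_E = ((21−3)/6)² = 9.000
te_F = (12 + 4·13 + 26)/6 = 90/6 = 15; σ²_F = ((26−12)/6)² = 5.444
te_G = (1 + 4·2 + 3)/6 = 12/6 = 2; σ²_G = ((3−1)/6)² = 0.111
te_H = (4 + 4·7 + 16)/6 = 48/6 = 8; σ²_H = ((16−4)/6)² = 4.000
te_I = (9 + 4·10 + 11)/6 = 60/6 = 10; σ²_I = ((11−9)/6)² = 0.111
te_J = (3 + 4·5 + 7)/6 = 30/6 = 5; σ²_J = ((7−3)/6)² = 0.444

Forward pass:
ES_A = 0; EF_A = 13
ES_B = 0; EF_B = 5
ES_C = 0; EF_C = 11
ES_D = 0; EF_D = 14
ES_E = max(EF_A=13, EF_D=14) = 14; EF_E = 14+8 = 22
ES_F = max(EF_A=13, EF_D=14) = 14; EF_F = 14+15 = 29
ES_G = 5; EF_G = 5+2 = 7
ES_H = max(EF_A=13, EF_F=29) = 29; EF_H = 29+8 = 37
ES_I = 5; EF_I = 5+10 = 15
ES_J = max(EF_C=11, EF_E=22, EF_G=7, EF_H=37, EF_I=15) = 37; EF_J = 37+5 = 42
Expected project duration μ = 42 days. Critical path: D → F → H → J.

Variance along critical path = 4.000 + 5.444 + 4.000 + 0.444 = 13.889
σ = √13.889 = 3.727 days

3.73 days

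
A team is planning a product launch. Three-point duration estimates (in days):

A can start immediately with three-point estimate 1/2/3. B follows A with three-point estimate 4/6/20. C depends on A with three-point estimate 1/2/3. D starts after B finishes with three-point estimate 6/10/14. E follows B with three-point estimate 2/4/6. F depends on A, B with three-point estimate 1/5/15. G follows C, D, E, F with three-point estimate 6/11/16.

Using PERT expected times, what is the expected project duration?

31 days

te_A = (1 + 4·2 + 3)/6 = 12/6 = 2
te_B = (4 + 4·6 + 20)/6 = 48/6 = 8
te_C = (1 + 4·2 + 3)/6 = 12/6 = 2
te_D = (6 + 4·10 + 14)/6 = 60/6 = 10
te_E = (2 + 4·4 + 6)/6 = 24/6 = 4
te_F = (1 + 4·5 + 15)/6 = 36/6 = 6
te_G = (6 + 4·11 + 16)/6 = 66/6 = 11

Forward pass:
ES_A = 0; EF_A = 2
ES_B = 2; EF_B = 2+8 = 10
ES_C = 2; EF_C = 2+2 = 4
ES_D = 10; EF_D = 10+10 = 20
ES_E = 10; EF_E = 10+4 = 14
ES_F = max(EF_A=2, EF_B=10) = 10; EF_F = 10+6 = 16
ES_G = max(EF_C=4, EF_D=20, EF_E=14, EF_F=16) = 20; EF_G = 20+11 = 31
Expected project duration μ = 31 days. Critical path: A → B → D → G.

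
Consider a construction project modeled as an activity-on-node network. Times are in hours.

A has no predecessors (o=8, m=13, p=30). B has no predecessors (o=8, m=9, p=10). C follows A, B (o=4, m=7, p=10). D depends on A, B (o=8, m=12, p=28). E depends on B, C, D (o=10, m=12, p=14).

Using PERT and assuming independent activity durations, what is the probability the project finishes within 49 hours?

0.945

te_A = (8 + 4·13 + 30)/6 = 90/6 = 15; σ²_A = ((30−8)/6)² = 13.444
te_B = (8 + 4·9 + 10)/6 = 54/6 = 9; σ²_B = ((10−8)/6)² = 0.111
te_C = (4 + 4·7 + 10)/6 = 42/6 = 7; σ²_C = ((10−4)/6)² = 1.000
te_D = (8 + 4·12 + 28)/6 = 84/6 = 14; σ²_D = ((28−8)/6)² = 11.111
te_E = (10 + 4·12 + 14)/6 = 72/6 = 12; σ²_E = ((14−10)/6)² = 0.444

Forward pass:
ES_A = 0; EF_A = 15
ES_B = 0; EF_B = 9
ES_C = max(EF_A=15, EF_B=9) = 15; EF_C = 15+7 = 22
ES_D = max(EF_A=15, EF_B=9) = 15; EF_D = 15+14 = 29
ES_E = max(EF_B=9, EF_C=22, EF_D=29) = 29; EF_E = 29+12 = 41
Expected project duration μ = 41 hours. Critical path: A → D → E.

Variance along critical path = 13.444 + 11.111 + 0.444 = 25.000; σ = √25.000 = 5.000 hours.
Z = (49 − 41) / 5.000 = 1.600
P(T ≤ 49) = Φ(1.600) ≈ 0.945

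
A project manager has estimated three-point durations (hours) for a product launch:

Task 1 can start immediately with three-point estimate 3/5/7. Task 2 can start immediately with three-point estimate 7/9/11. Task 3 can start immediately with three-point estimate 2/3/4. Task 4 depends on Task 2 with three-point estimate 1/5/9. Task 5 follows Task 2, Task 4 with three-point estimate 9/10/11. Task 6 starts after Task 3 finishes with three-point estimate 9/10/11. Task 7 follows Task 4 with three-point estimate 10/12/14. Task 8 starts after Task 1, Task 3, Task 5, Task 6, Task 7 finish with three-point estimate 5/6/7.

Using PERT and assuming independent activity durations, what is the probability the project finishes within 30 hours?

te_Task 1 = (3 + 4·5 + 7)/6 = 30/6 = 5; σ²_Task 1 = ((7−3)/6)² = 0.444
te_Task 2 = (7 + 4·9 + 11)/6 = 54/6 = 9; σ²_Task 2 = ((11−7)/6)² = 0.444
te_Task 3 = (2 + 4·3 + 4)/6 = 18/6 = 3; σ²_Task 3 = ((4−2)/6)² = 0.111
te_Task 4 = (1 + 4·5 + 9)/6 = 30/6 = 5; σ²_Task 4 = ((9−1)/6)² = 1.778
te_Task 5 = (9 + 4·10 + 11)/6 = 60/6 = 10; σ²_Task 5 = ((11−9)/6)² = 0.111
te_Task 6 = (9 + 4·10 + 11)/6 = 60/6 = 10; σ²_Task 6 = ((11−9)/6)² = 0.111
te_Task 7 = (10 + 4·12 + 14)/6 = 72/6 = 12; σ²_Task 7 = ((14−10)/6)² = 0.444
te_Task 8 = (5 + 4·6 + 7)/6 = 36/6 = 6; σ²_Task 8 = ((7−5)/6)² = 0.111

Forward pass:
ES_Task 1 = 0; EF_Task 1 = 5
ES_Task 2 = 0; EF_Task 2 = 9
ES_Task 3 = 0; EF_Task 3 = 3
ES_Task 4 = 9; EF_Task 4 = 9+5 = 14
ES_Task 5 = max(EF_Task 2=9, EF_Task 4=14) = 14; EF_Task 5 = 14+10 = 24
ES_Task 6 = 3; EF_Task 6 = 3+10 = 13
ES_Task 7 = 14; EF_Task 7 = 14+12 = 26
ES_Task 8 = max(EF_Task 1=5, EF_Task 3=3, EF_Task 5=24, EF_Task 6=13, EF_Task 7=26) = 26; EF_Task 8 = 26+6 = 32
Expected project duration μ = 32 hours. Critical path: Task 2 → Task 4 → Task 7 → Task 8.

Variance along critical path = 0.444 + 1.778 + 0.444 + 0.111 = 2.778; σ = √2.778 = 1.667 hours.
Z = (30 − 32) / 1.667 = -1.200
P(T ≤ 30) = Φ(-1.200) ≈ 0.115

0.115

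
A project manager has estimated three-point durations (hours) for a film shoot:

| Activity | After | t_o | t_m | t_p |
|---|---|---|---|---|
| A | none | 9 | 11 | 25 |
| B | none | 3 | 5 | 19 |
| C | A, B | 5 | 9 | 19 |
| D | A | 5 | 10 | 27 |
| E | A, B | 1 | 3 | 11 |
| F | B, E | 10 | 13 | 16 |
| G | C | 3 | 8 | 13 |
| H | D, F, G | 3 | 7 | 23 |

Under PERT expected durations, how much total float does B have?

6 hours

te_A = (9 + 4·11 + 25)/6 = 78/6 = 13
te_B = (3 + 4·5 + 19)/6 = 42/6 = 7
te_C = (5 + 4·9 + 19)/6 = 60/6 = 10
te_D = (5 + 4·10 + 27)/6 = 72/6 = 12
te_E = (1 + 4·3 + 11)/6 = 24/6 = 4
te_F = (10 + 4·13 + 16)/6 = 78/6 = 13
te_G = (3 + 4·8 + 13)/6 = 48/6 = 8
te_H = (3 + 4·7 + 23)/6 = 54/6 = 9

Forward pass:
ES_A = 0; EF_A = 13
ES_B = 0; EF_B = 7
ES_C = max(EF_A=13, EF_B=7) = 13; EF_C = 13+10 = 23
ES_D = 13; EF_D = 13+12 = 25
ES_E = max(EF_A=13, EF_B=7) = 13; EF_E = 13+4 = 17
ES_F = max(EF_B=7, EF_E=17) = 17; EF_F = 17+13 = 30
ES_G = 23; EF_G = 23+8 = 31
ES_H = max(EF_D=25, EF_F=30, EF_G=31) = 31; EF_H = 31+9 = 40
Expected project duration μ = 40 hours. Critical path: A → C → G → H.

Backward pass:
LF_H = 40; LS_H = 40−9 = 31
LF_G = LS_H = 31; LS_G = 31−8 = 23
LF_F = LS_H = 31; LS_F = 31−13 = 18
LF_E = LS_F = 18; LS_E = 18−4 = 14
LF_D = LS_H = 31; LS_D = 31−12 = 19
LF_C = LS_G = 23; LS_C = 23−10 = 13
LF_B = min(LS_C=13, LS_E=14, LS_F=18) = 13; LS_B = 13−7 = 6
LF_A = min(LS_C=13, LS_D=19, LS_E=14) = 13; LS_A = 13−13 = 0
Slack_B = LS_B − ES_B = 6 − 0 = 6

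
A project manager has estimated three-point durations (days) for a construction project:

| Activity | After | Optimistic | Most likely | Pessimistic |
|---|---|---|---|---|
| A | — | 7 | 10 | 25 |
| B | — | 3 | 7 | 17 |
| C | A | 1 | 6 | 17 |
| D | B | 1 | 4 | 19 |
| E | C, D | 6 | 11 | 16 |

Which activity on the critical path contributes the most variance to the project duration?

te_A = (7 + 4·10 + 25)/6 = 72/6 = 12; σ²_A = ((25−7)/6)² = 9.000
te_B = (3 + 4·7 + 17)/6 = 48/6 = 8; σ²_B = ((17−3)/6)² = 5.444
te_C = (1 + 4·6 + 17)/6 = 42/6 = 7; σ²_C = ((17−1)/6)² = 7.111
te_D = (1 + 4·4 + 19)/6 = 36/6 = 6; σ²_D = ((19−1)/6)² = 9.000
te_E = (6 + 4·11 + 16)/6 = 66/6 = 11; σ²_E = ((16−6)/6)² = 2.778

Forward pass:
ES_A = 0; EF_A = 12
ES_B = 0; EF_B = 8
ES_C = 12; EF_C = 12+7 = 19
ES_D = 8; EF_D = 8+6 = 14
ES_E = max(EF_C=19, EF_D=14) = 19; EF_E = 19+11 = 30
Expected project duration μ = 30 days. Critical path: A → C → E.

Variances on critical path: σ²_A=9.000, σ²_C=7.111, σ²_E=2.778.
Largest is σ²_A = 9.000.

A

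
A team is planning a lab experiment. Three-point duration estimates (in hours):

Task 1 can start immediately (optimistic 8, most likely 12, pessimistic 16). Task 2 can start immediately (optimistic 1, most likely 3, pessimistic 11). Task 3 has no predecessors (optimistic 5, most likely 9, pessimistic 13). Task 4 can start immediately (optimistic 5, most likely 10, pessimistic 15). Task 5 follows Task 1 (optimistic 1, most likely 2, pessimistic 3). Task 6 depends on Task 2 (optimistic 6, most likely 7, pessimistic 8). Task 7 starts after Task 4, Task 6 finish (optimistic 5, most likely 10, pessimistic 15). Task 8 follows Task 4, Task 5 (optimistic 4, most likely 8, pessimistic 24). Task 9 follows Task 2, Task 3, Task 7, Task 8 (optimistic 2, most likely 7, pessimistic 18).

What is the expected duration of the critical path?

32 hours

te_Task 1 = (8 + 4·12 + 16)/6 = 72/6 = 12
te_Task 2 = (1 + 4·3 + 11)/6 = 24/6 = 4
te_Task 3 = (5 + 4·9 + 13)/6 = 54/6 = 9
te_Task 4 = (5 + 4·10 + 15)/6 = 60/6 = 10
te_Task 5 = (1 + 4·2 + 3)/6 = 12/6 = 2
te_Task 6 = (6 + 4·7 + 8)/6 = 42/6 = 7
te_Task 7 = (5 + 4·10 + 15)/6 = 60/6 = 10
te_Task 8 = (4 + 4·8 + 24)/6 = 60/6 = 10
te_Task 9 = (2 + 4·7 + 18)/6 = 48/6 = 8

Forward pass:
ES_Task 1 = 0; EF_Task 1 = 12
ES_Task 2 = 0; EF_Task 2 = 4
ES_Task 3 = 0; EF_Task 3 = 9
ES_Task 4 = 0; EF_Task 4 = 10
ES_Task 5 = 12; EF_Task 5 = 12+2 = 14
ES_Task 6 = 4; EF_Task 6 = 4+7 = 11
ES_Task 7 = max(EF_Task 4=10, EF_Task 6=11) = 11; EF_Task 7 = 11+10 = 21
ES_Task 8 = max(EF_Task 4=10, EF_Task 5=14) = 14; EF_Task 8 = 14+10 = 24
ES_Task 9 = max(EF_Task 2=4, EF_Task 3=9, EF_Task 7=21, EF_Task 8=24) = 24; EF_Task 9 = 24+8 = 32
Expected project duration μ = 32 hours. Critical path: Task 1 → Task 5 → Task 8 → Task 9.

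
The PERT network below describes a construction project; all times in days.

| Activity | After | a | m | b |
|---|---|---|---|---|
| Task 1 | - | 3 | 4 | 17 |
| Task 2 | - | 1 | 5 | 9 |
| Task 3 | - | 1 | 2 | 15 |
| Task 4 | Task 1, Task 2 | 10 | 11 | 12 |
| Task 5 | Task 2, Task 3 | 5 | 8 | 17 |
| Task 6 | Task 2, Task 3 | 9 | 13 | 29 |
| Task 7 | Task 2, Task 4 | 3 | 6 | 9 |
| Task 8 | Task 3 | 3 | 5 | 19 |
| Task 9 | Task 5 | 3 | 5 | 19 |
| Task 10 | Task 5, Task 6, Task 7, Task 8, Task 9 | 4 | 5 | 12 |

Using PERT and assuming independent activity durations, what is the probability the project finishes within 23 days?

te_Task 1 = (3 + 4·4 + 17)/6 = 36/6 = 6; σ²_Task 1 = ((17−3)/6)² = 5.444
te_Task 2 = (1 + 4·5 + 9)/6 = 30/6 = 5; σ²_Task 2 = ((9−1)/6)² = 1.778
te_Task 3 = (1 + 4·2 + 15)/6 = 24/6 = 4; σ²_Task 3 = ((15−1)/6)² = 5.444
te_Task 4 = (10 + 4·11 + 12)/6 = 66/6 = 11; σ²_Task 4 = ((12−10)/6)² = 0.111
te_Task 5 = (5 + 4·8 + 17)/6 = 54/6 = 9; σ²_Task 5 = ((17−5)/6)² = 4.000
te_Task 6 = (9 + 4·13 + 29)/6 = 90/6 = 15; σ²_Task 6 = ((29−9)/6)² = 11.111
te_Task 7 = (3 + 4·6 + 9)/6 = 36/6 = 6; σ²_Task 7 = ((9−3)/6)² = 1.000
te_Task 8 = (3 + 4·5 + 19)/6 = 42/6 = 7; σ²_Task 8 = ((19−3)/6)² = 7.111
te_Task 9 = (3 + 4·5 + 19)/6 = 42/6 = 7; σ²_Task 9 = ((19−3)/6)² = 7.111
te_Task 10 = (4 + 4·5 + 12)/6 = 36/6 = 6; σ²_Task 10 = ((12−4)/6)² = 1.778

Forward pass:
ES_Task 1 = 0; EF_Task 1 = 6
ES_Task 2 = 0; EF_Task 2 = 5
ES_Task 3 = 0; EF_Task 3 = 4
ES_Task 4 = max(EF_Task 1=6, EF_Task 2=5) = 6; EF_Task 4 = 6+11 = 17
ES_Task 5 = max(EF_Task 2=5, EF_Task 3=4) = 5; EF_Task 5 = 5+9 = 14
ES_Task 6 = max(EF_Task 2=5, EF_Task 3=4) = 5; EF_Task 6 = 5+15 = 20
ES_Task 7 = max(EF_Task 2=5, EF_Task 4=17) = 17; EF_Task 7 = 17+6 = 23
ES_Task 8 = 4; EF_Task 8 = 4+7 = 11
ES_Task 9 = 14; EF_Task 9 = 14+7 = 21
ES_Task 10 = max(EF_Task 5=14, EF_Task 6=20, EF_Task 7=23, EF_Task 8=11, EF_Task 9=21) = 23; EF_Task 10 = 23+6 = 29
Expected project duration μ = 29 days. Critical path: Task 1 → Task 4 → Task 7 → Task 10.

Variance along critical path = 5.444 + 0.111 + 1.000 + 1.778 = 8.333; σ = √8.333 = 2.887 days.
Z = (23 − 29) / 2.887 = -2.078
P(T ≤ 23) = Φ(-2.078) ≈ 0.019

0.019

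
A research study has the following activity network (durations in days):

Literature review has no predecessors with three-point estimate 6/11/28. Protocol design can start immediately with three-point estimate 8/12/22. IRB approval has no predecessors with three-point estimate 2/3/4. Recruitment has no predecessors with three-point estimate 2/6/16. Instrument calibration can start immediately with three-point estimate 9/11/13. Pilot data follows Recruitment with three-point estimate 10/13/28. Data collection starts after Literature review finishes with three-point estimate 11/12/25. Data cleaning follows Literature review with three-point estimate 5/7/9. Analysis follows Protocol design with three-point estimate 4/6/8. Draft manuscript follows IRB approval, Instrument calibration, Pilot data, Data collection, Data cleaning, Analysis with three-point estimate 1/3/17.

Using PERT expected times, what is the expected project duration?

32 days

te_Literature review = (6 + 4·11 + 28)/6 = 78/6 = 13
te_Protocol design = (8 + 4·12 + 22)/6 = 78/6 = 13
te_IRB approval = (2 + 4·3 + 4)/6 = 18/6 = 3
te_Recruitment = (2 + 4·6 + 16)/6 = 42/6 = 7
te_Instrument calibration = (9 + 4·11 + 13)/6 = 66/6 = 11
te_Pilot data = (10 + 4·13 + 28)/6 = 90/6 = 15
te_Data collection = (11 + 4·12 + 25)/6 = 84/6 = 14
te_Data cleaning = (5 + 4·7 + 9)/6 = 42/6 = 7
te_Analysis = (4 + 4·6 + 8)/6 = 36/6 = 6
te_Draft manuscript = (1 + 4·3 + 17)/6 = 30/6 = 5

Forward pass:
ES_Literature review = 0; EF_Literature review = 13
ES_Protocol design = 0; EF_Protocol design = 13
ES_IRB approval = 0; EF_IRB approval = 3
ES_Recruitment = 0; EF_Recruitment = 7
ES_Instrument calibration = 0; EF_Instrument calibration = 11
ES_Pilot data = 7; EF_Pilot data = 7+15 = 22
ES_Data collection = 13; EF_Data collection = 13+14 = 27
ES_Data cleaning = 13; EF_Data cleaning = 13+7 = 20
ES_Analysis = 13; EF_Analysis = 13+6 = 19
ES_Draft manuscript = max(EF_IRB approval=3, EF_Instrument calibration=11, EF_Pilot data=22, EF_Data collection=27, EF_Data cleaning=20, EF_Analysis=19) = 27; EF_Draft manuscript = 27+5 = 32
Expected project duration μ = 32 days. Critical path: Literature review → Data collection → Draft manuscript.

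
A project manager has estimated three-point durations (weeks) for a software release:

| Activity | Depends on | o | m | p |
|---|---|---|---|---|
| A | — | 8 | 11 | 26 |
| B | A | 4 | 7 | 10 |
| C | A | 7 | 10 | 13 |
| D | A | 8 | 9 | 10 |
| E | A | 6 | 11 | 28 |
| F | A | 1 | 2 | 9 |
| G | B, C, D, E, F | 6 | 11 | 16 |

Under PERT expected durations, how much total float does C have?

te_A = (8 + 4·11 + 26)/6 = 78/6 = 13
te_B = (4 + 4·7 + 10)/6 = 42/6 = 7
te_C = (7 + 4·10 + 13)/6 = 60/6 = 10
te_D = (8 + 4·9 + 10)/6 = 54/6 = 9
te_E = (6 + 4·11 + 28)/6 = 78/6 = 13
te_F = (1 + 4·2 + 9)/6 = 18/6 = 3
te_G = (6 + 4·11 + 16)/6 = 66/6 = 11

Forward pass:
ES_A = 0; EF_A = 13
ES_B = 13; EF_B = 13+7 = 20
ES_C = 13; EF_C = 13+10 = 23
ES_D = 13; EF_D = 13+9 = 22
ES_E = 13; EF_E = 13+13 = 26
ES_F = 13; EF_F = 13+3 = 16
ES_G = max(EF_B=20, EF_C=23, EF_D=22, EF_E=26, EF_F=16) = 26; EF_G = 26+11 = 37
Expected project duration μ = 37 weeks. Critical path: A → E → G.

Backward pass:
LF_G = 37; LS_G = 37−11 = 26
LF_F = LS_G = 26; LS_F = 26−3 = 23
LF_E = LS_G = 26; LS_E = 26−13 = 13
LF_D = LS_G = 26; LS_D = 26−9 = 17
LF_C = LS_G = 26; LS_C = 26−10 = 16
LF_B = LS_G = 26; LS_B = 26−7 = 19
LF_A = min(LS_B=19, LS_C=16, LS_D=17, LS_E=13, LS_F=23) = 13; LS_A = 13−13 = 0
Slack_C = LS_C − ES_C = 16 − 13 = 3

3 weeks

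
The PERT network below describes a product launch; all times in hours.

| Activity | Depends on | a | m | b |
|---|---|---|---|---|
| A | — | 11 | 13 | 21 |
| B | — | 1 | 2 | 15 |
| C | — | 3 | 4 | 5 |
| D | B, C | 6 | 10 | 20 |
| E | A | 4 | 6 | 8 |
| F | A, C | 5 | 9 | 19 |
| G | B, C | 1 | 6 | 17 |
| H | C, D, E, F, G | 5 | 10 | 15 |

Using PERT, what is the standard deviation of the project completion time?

3.32 hours

te_A = (11 + 4·13 + 21)/6 = 84/6 = 14; σ²_A = ((21−11)/6)² = 2.778
te_B = (1 + 4·2 + 15)/6 = 24/6 = 4; σ²_B = ((15−1)/6)² = 5.444
te_C = (3 + 4·4 + 5)/6 = 24/6 = 4; σ²_C = ((5−3)/6)² = 0.111
te_D = (6 + 4·10 + 20)/6 = 66/6 = 11; σ²_D = ((20−6)/6)² = 5.444
te_E = (4 + 4·6 + 8)/6 = 36/6 = 6; σ²_E = ((8−4)/6)² = 0.444
te_F = (5 + 4·9 + 19)/6 = 60/6 = 10; σ²_F = ((19−5)/6)² = 5.444
te_G = (1 + 4·6 + 17)/6 = 42/6 = 7; σ²_G = ((17−1)/6)² = 7.111
te_H = (5 + 4·10 + 15)/6 = 60/6 = 10; σ²_H = ((15−5)/6)² = 2.778

Forward pass:
ES_A = 0; EF_A = 14
ES_B = 0; EF_B = 4
ES_C = 0; EF_C = 4
ES_D = max(EF_B=4, EF_C=4) = 4; EF_D = 4+11 = 15
ES_E = 14; EF_E = 14+6 = 20
ES_F = max(EF_A=14, EF_C=4) = 14; EF_F = 14+10 = 24
ES_G = max(EF_B=4, EF_C=4) = 4; EF_G = 4+7 = 11
ES_H = max(EF_C=4, EF_D=15, EF_E=20, EF_F=24, EF_G=11) = 24; EF_H = 24+10 = 34
Expected project duration μ = 34 hours. Critical path: A → F → H.

Variance along critical path = 2.778 + 5.444 + 2.778 = 11.000
σ = √11.000 = 3.317 hours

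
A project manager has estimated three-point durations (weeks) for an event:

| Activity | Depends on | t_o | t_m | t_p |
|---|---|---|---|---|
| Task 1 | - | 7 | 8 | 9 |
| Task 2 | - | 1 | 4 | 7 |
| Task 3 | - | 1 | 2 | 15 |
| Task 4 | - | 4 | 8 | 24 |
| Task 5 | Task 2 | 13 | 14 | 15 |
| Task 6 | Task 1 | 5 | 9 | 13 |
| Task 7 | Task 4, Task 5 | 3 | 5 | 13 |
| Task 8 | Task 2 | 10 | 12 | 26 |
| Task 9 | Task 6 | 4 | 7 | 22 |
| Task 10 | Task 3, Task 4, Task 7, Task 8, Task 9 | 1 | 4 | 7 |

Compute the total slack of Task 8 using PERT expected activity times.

8 weeks

te_Task 1 = (7 + 4·8 + 9)/6 = 48/6 = 8
te_Task 2 = (1 + 4·4 + 7)/6 = 24/6 = 4
te_Task 3 = (1 + 4·2 + 15)/6 = 24/6 = 4
te_Task 4 = (4 + 4·8 + 24)/6 = 60/6 = 10
te_Task 5 = (13 + 4·14 + 15)/6 = 84/6 = 14
te_Task 6 = (5 + 4·9 + 13)/6 = 54/6 = 9
te_Task 7 = (3 + 4·5 + 13)/6 = 36/6 = 6
te_Task 8 = (10 + 4·12 + 26)/6 = 84/6 = 14
te_Task 9 = (4 + 4·7 + 22)/6 = 54/6 = 9
te_Task 10 = (1 + 4·4 + 7)/6 = 24/6 = 4

Forward pass:
ES_Task 1 = 0; EF_Task 1 = 8
ES_Task 2 = 0; EF_Task 2 = 4
ES_Task 3 = 0; EF_Task 3 = 4
ES_Task 4 = 0; EF_Task 4 = 10
ES_Task 5 = 4; EF_Task 5 = 4+14 = 18
ES_Task 6 = 8; EF_Task 6 = 8+9 = 17
ES_Task 7 = max(EF_Task 4=10, EF_Task 5=18) = 18; EF_Task 7 = 18+6 = 24
ES_Task 8 = 4; EF_Task 8 = 4+14 = 18
ES_Task 9 = 17; EF_Task 9 = 17+9 = 26
ES_Task 10 = max(EF_Task 3=4, EF_Task 4=10, EF_Task 7=24, EF_Task 8=18, EF_Task 9=26) = 26; EF_Task 10 = 26+4 = 30
Expected project duration μ = 30 weeks. Critical path: Task 1 → Task 6 → Task 9 → Task 10.

Backward pass:
LF_Task 10 = 30; LS_Task 10 = 30−4 = 26
LF_Task 9 = LS_Task 10 = 26; LS_Task 9 = 26−9 = 17
LF_Task 8 = LS_Task 10 = 26; LS_Task 8 = 26−14 = 12
LF_Task 7 = LS_Task 10 = 26; LS_Task 7 = 26−6 = 20
LF_Task 6 = LS_Task 9 = 17; LS_Task 6 = 17−9 = 8
LF_Task 5 = LS_Task 7 = 20; LS_Task 5 = 20−14 = 6
LF_Task 4 = min(LS_Task 7=20, LS_Task 10=26) = 20; LS_Task 4 = 20−10 = 10
LF_Task 3 = LS_Task 10 = 26; LS_Task 3 = 26−4 = 22
LF_Task 2 = min(LS_Task 5=6, LS_Task 8=12) = 6; LS_Task 2 = 6−4 = 2
LF_Task 1 = LS_Task 6 = 8; LS_Task 1 = 8−8 = 0
Slack_Task 8 = LS_Task 8 − ES_Task 8 = 12 − 4 = 8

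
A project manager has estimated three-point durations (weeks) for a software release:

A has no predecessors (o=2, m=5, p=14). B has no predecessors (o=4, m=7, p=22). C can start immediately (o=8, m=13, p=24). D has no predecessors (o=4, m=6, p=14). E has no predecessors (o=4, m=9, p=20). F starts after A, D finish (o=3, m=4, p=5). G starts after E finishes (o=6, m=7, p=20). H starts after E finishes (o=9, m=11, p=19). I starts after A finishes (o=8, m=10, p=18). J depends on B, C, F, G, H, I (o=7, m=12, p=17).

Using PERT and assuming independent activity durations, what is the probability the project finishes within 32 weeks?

0.287

te_A = (2 + 4·5 + 14)/6 = 36/6 = 6; σ²_A = ((14−2)/6)² = 4.000
te_B = (4 + 4·7 + 22)/6 = 54/6 = 9; σ²_B = ((22−4)/6)² = 9.000
te_C = (8 + 4·13 + 24)/6 = 84/6 = 14; σ²_C = ((24−8)/6)² = 7.111
te_D = (4 + 4·6 + 14)/6 = 42/6 = 7; σ²_D = ((14−4)/6)² = 2.778
te_E = (4 + 4·9 + 20)/6 = 60/6 = 10; σ²_E = ((20−4)/6)² = 7.111
te_F = (3 + 4·4 + 5)/6 = 24/6 = 4; σ²_F = ((5−3)/6)² = 0.111
te_G = (6 + 4·7 + 20)/6 = 54/6 = 9; σ²_G = ((20−6)/6)² = 5.444
te_H = (9 + 4·11 + 19)/6 = 72/6 = 12; σ²_H = ((19−9)/6)² = 2.778
te_I = (8 + 4·10 + 18)/6 = 66/6 = 11; σ²_I = ((18−8)/6)² = 2.778
te_J = (7 + 4·12 + 17)/6 = 72/6 = 12; σ²_J = ((17−7)/6)² = 2.778

Forward pass:
ES_A = 0; EF_A = 6
ES_B = 0; EF_B = 9
ES_C = 0; EF_C = 14
ES_D = 0; EF_D = 7
ES_E = 0; EF_E = 10
ES_F = max(EF_A=6, EF_D=7) = 7; EF_F = 7+4 = 11
ES_G = 10; EF_G = 10+9 = 19
ES_H = 10; EF_H = 10+12 = 22
ES_I = 6; EF_I = 6+11 = 17
ES_J = max(EF_B=9, EF_C=14, EF_F=11, EF_G=19, EF_H=22, EF_I=17) = 22; EF_J = 22+12 = 34
Expected project duration μ = 34 weeks. Critical path: E → H → J.

Variance along critical path = 7.111 + 2.778 + 2.778 = 12.667; σ = √12.667 = 3.559 weeks.
Z = (32 − 34) / 3.559 = -0.562
P(T ≤ 32) = Φ(-0.562) ≈ 0.287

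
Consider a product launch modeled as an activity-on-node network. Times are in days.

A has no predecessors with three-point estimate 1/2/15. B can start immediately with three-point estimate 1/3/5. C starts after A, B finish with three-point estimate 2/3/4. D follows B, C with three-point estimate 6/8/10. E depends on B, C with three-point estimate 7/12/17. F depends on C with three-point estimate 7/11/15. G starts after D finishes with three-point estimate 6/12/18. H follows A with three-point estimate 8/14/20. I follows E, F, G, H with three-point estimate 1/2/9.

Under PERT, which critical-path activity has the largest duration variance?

A

te_A = (1 + 4·2 + 15)/6 = 24/6 = 4; σ²_A = ((15−1)/6)² = 5.444
te_B = (1 + 4·3 + 5)/6 = 18/6 = 3; σ²_B = ((5−1)/6)² = 0.444
te_C = (2 + 4·3 + 4)/6 = 18/6 = 3; σ²_C = ((4−2)/6)² = 0.111
te_D = (6 + 4·8 + 10)/6 = 48/6 = 8; σ²_D = ((10−6)/6)² = 0.444
te_E = (7 + 4·12 + 17)/6 = 72/6 = 12; σ²_E = ((17−7)/6)² = 2.778
te_F = (7 + 4·11 + 15)/6 = 66/6 = 11; σ²_F = ((15−7)/6)² = 1.778
te_G = (6 + 4·12 + 18)/6 = 72/6 = 12; σ²_G = ((18−6)/6)² = 4.000
te_H = (8 + 4·14 + 20)/6 = 84/6 = 14; σ²_H = ((20−8)/6)² = 4.000
te_I = (1 + 4·2 + 9)/6 = 18/6 = 3; σ²_I = ((9−1)/6)² = 1.778

Forward pass:
ES_A = 0; EF_A = 4
ES_B = 0; EF_B = 3
ES_C = max(EF_A=4, EF_B=3) = 4; EF_C = 4+3 = 7
ES_D = max(EF_B=3, EF_C=7) = 7; EF_D = 7+8 = 15
ES_E = max(EF_B=3, EF_C=7) = 7; EF_E = 7+12 = 19
ES_F = 7; EF_F = 7+11 = 18
ES_G = 15; EF_G = 15+12 = 27
ES_H = 4; EF_H = 4+14 = 18
ES_I = max(EF_E=19, EF_F=18, EF_G=27, EF_H=18) = 27; EF_I = 27+3 = 30
Expected project duration μ = 30 days. Critical path: A → C → D → G → I.

Variances on critical path: σ²_A=5.444, σ²_C=0.111, σ²_D=0.444, σ²_G=4.000, σ²_I=1.778.
Largest is σ²_A = 5.444.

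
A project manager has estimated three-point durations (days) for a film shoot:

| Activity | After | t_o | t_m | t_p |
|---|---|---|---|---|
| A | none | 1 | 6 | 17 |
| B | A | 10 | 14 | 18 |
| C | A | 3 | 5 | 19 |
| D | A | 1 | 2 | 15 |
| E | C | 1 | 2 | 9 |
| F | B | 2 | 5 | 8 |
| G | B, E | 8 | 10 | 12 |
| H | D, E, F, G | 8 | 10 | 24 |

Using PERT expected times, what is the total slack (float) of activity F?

5 days

te_A = (1 + 4·6 + 17)/6 = 42/6 = 7
te_B = (10 + 4·14 + 18)/6 = 84/6 = 14
te_C = (3 + 4·5 + 19)/6 = 42/6 = 7
te_D = (1 + 4·2 + 15)/6 = 24/6 = 4
te_E = (1 + 4·2 + 9)/6 = 18/6 = 3
te_F = (2 + 4·5 + 8)/6 = 30/6 = 5
te_G = (8 + 4·10 + 12)/6 = 60/6 = 10
te_H = (8 + 4·10 + 24)/6 = 72/6 = 12

Forward pass:
ES_A = 0; EF_A = 7
ES_B = 7; EF_B = 7+14 = 21
ES_C = 7; EF_C = 7+7 = 14
ES_D = 7; EF_D = 7+4 = 11
ES_E = 14; EF_E = 14+3 = 17
ES_F = 21; EF_F = 21+5 = 26
ES_G = max(EF_B=21, EF_E=17) = 21; EF_G = 21+10 = 31
ES_H = max(EF_D=11, EF_E=17, EF_F=26, EF_G=31) = 31; EF_H = 31+12 = 43
Expected project duration μ = 43 days. Critical path: A → B → G → H.

Backward pass:
LF_H = 43; LS_H = 43−12 = 31
LF_G = LS_H = 31; LS_G = 31−10 = 21
LF_F = LS_H = 31; LS_F = 31−5 = 26
LF_E = min(LS_G=21, LS_H=31) = 21; LS_E = 21−3 = 18
LF_D = LS_H = 31; LS_D = 31−4 = 27
LF_C = LS_E = 18; LS_C = 18−7 = 11
LF_B = min(LS_F=26, LS_G=21) = 21; LS_B = 21−14 = 7
LF_A = min(LS_B=7, LS_C=11, LS_D=27) = 7; LS_A = 7−7 = 0
Slack_F = LS_F − ES_F = 26 − 21 = 5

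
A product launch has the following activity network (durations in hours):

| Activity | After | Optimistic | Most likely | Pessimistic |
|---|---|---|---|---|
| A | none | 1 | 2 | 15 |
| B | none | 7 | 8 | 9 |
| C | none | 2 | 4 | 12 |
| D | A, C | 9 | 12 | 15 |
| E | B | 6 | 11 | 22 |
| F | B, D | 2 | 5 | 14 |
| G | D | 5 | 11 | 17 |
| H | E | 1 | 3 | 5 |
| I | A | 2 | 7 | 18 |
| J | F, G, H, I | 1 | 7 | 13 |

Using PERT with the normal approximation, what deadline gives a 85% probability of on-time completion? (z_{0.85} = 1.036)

38.6 hours

te_A = (1 + 4·2 + 15)/6 = 24/6 = 4; σ²_A = ((15−1)/6)² = 5.444
te_B = (7 + 4·8 + 9)/6 = 48/6 = 8; σ²_B = ((9−7)/6)² = 0.111
te_C = (2 + 4·4 + 12)/6 = 30/6 = 5; σ²_C = ((12−2)/6)² = 2.778
te_D = (9 + 4·12 + 15)/6 = 72/6 = 12; σ²_D = ((15−9)/6)² = 1.000
te_E = (6 + 4·11 + 22)/6 = 72/6 = 12; σ²_E = ((22−6)/6)² = 7.111
te_F = (2 + 4·5 + 14)/6 = 36/6 = 6; σ²_F = ((14−2)/6)² = 4.000
te_G = (5 + 4·11 + 17)/6 = 66/6 = 11; σ²_G = ((17−5)/6)² = 4.000
te_H = (1 + 4·3 + 5)/6 = 18/6 = 3; σ²_H = ((5−1)/6)² = 0.444
te_I = (2 + 4·7 + 18)/6 = 48/6 = 8; σ²_I = ((18−2)/6)² = 7.111
te_J = (1 + 4·7 + 13)/6 = 42/6 = 7; σ²_J = ((13−1)/6)² = 4.000

Forward pass:
ES_A = 0; EF_A = 4
ES_B = 0; EF_B = 8
ES_C = 0; EF_C = 5
ES_D = max(EF_A=4, EF_C=5) = 5; EF_D = 5+12 = 17
ES_E = 8; EF_E = 8+12 = 20
ES_F = max(EF_B=8, EF_D=17) = 17; EF_F = 17+6 = 23
ES_G = 17; EF_G = 17+11 = 28
ES_H = 20; EF_H = 20+3 = 23
ES_I = 4; EF_I = 4+8 = 12
ES_J = max(EF_F=23, EF_G=28, EF_H=23, EF_I=12) = 28; EF_J = 28+7 = 35
Expected project duration μ = 35 hours. Critical path: C → D → G → J.

Variance along critical path = 2.778 + 1.000 + 4.000 + 4.000 = 11.778; σ = 3.432 hours.
D = μ + z·σ = 35 + 1.036·3.432 = 38.6 hours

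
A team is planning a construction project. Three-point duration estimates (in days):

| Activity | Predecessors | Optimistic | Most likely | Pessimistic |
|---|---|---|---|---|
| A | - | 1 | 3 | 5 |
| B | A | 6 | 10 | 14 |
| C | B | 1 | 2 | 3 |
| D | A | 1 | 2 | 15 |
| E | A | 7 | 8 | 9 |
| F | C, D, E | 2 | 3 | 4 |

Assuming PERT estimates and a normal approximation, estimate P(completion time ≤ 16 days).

te_A = (1 + 4·3 + 5)/6 = 18/6 = 3; σ²_A = ((5−1)/6)² = 0.444
te_B = (6 + 4·10 + 14)/6 = 60/6 = 10; σ²_B = ((14−6)/6)² = 1.778
te_C = (1 + 4·2 + 3)/6 = 12/6 = 2; σ²_C = ((3−1)/6)² = 0.111
te_D = (1 + 4·2 + 15)/6 = 24/6 = 4; σ²_D = ((15−1)/6)² = 5.444
te_E = (7 + 4·8 + 9)/6 = 48/6 = 8; σ²_E = ((9−7)/6)² = 0.111
te_F = (2 + 4·3 + 4)/6 = 18/6 = 3; σ²_F = ((4−2)/6)² = 0.111

Forward pass:
ES_A = 0; EF_A = 3
ES_B = 3; EF_B = 3+10 = 13
ES_C = 13; EF_C = 13+2 = 15
ES_D = 3; EF_D = 3+4 = 7
ES_E = 3; EF_E = 3+8 = 11
ES_F = max(EF_C=15, EF_D=7, EF_E=11) = 15; EF_F = 15+3 = 18
Expected project duration μ = 18 days. Critical path: A → B → C → F.

Variance along critical path = 0.444 + 1.778 + 0.111 + 0.111 = 2.444; σ = √2.444 = 1.563 days.
Z = (16 − 18) / 1.563 = -1.279
P(T ≤ 16) = Φ(-1.279) ≈ 0.100

0.100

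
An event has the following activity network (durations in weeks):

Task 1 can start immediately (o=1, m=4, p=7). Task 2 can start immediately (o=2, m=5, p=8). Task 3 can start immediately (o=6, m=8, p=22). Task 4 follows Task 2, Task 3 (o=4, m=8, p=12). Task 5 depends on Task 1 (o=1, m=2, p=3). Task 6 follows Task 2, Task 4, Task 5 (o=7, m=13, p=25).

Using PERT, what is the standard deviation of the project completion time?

4.23 weeks

te_Task 1 = (1 + 4·4 + 7)/6 = 24/6 = 4; σ²_Task 1 = ((7−1)/6)² = 1.000
te_Task 2 = (2 + 4·5 + 8)/6 = 30/6 = 5; σ²_Task 2 = ((8−2)/6)² = 1.000
te_Task 3 = (6 + 4·8 + 22)/6 = 60/6 = 10; σ²_Task 3 = ((22−6)/6)² = 7.111
te_Task 4 = (4 + 4·8 + 12)/6 = 48/6 = 8; σ²_Task 4 = ((12−4)/6)² = 1.778
te_Task 5 = (1 + 4·2 + 3)/6 = 12/6 = 2; σ²_Task 5 = ((3−1)/6)² = 0.111
te_Task 6 = (7 + 4·13 + 25)/6 = 84/6 = 14; σ²_Task 6 = ((25−7)/6)² = 9.000

Forward pass:
ES_Task 1 = 0; EF_Task 1 = 4
ES_Task 2 = 0; EF_Task 2 = 5
ES_Task 3 = 0; EF_Task 3 = 10
ES_Task 4 = max(EF_Task 2=5, EF_Task 3=10) = 10; EF_Task 4 = 10+8 = 18
ES_Task 5 = 4; EF_Task 5 = 4+2 = 6
ES_Task 6 = max(EF_Task 2=5, EF_Task 4=18, EF_Task 5=6) = 18; EF_Task 6 = 18+14 = 32
Expected project duration μ = 32 weeks. Critical path: Task 3 → Task 4 → Task 6.

Variance along critical path = 7.111 + 1.778 + 9.000 = 17.889
σ = √17.889 = 4.230 weeks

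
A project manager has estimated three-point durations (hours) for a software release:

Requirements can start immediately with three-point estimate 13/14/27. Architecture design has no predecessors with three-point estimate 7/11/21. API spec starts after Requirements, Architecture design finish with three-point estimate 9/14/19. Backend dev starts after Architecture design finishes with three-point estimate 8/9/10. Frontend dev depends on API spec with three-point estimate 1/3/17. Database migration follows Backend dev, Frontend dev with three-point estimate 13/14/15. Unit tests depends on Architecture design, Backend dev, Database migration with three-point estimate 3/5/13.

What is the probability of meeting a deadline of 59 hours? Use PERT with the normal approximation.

te_Requirements = (13 + 4·14 + 27)/6 = 96/6 = 16; σ²_Requirements = ((27−13)/6)² = 5.444
te_Architecture design = (7 + 4·11 + 21)/6 = 72/6 = 12; σ²_Architecture design = ((21−7)/6)² = 5.444
te_API spec = (9 + 4·14 + 19)/6 = 84/6 = 14; σ²_API spec = ((19−9)/6)² = 2.778
te_Backend dev = (8 + 4·9 + 10)/6 = 54/6 = 9; σ²_Backend dev = ((10−8)/6)² = 0.111
te_Frontend dev = (1 + 4·3 + 17)/6 = 30/6 = 5; σ²_Frontend dev = ((17−1)/6)² = 7.111
te_Database migration = (13 + 4·14 + 15)/6 = 84/6 = 14; σ²_Database migration = ((15−13)/6)² = 0.111
te_Unit tests = (3 + 4·5 + 13)/6 = 36/6 = 6; σ²_Unit tests = ((13−3)/6)² = 2.778

Forward pass:
ES_Requirements = 0; EF_Requirements = 16
ES_Architecture design = 0; EF_Architecture design = 12
ES_API spec = max(EF_Requirements=16, EF_Architecture design=12) = 16; EF_API spec = 16+14 = 30
ES_Backend dev = 12; EF_Backend dev = 12+9 = 21
ES_Frontend dev = 30; EF_Frontend dev = 30+5 = 35
ES_Database migration = max(EF_Backend dev=21, EF_Frontend dev=35) = 35; EF_Database migration = 35+14 = 49
ES_Unit tests = max(EF_Architecture design=12, EF_Backend dev=21, EF_Database migration=49) = 49; EF_Unit tests = 49+6 = 55
Expected project duration μ = 55 hours. Critical path: Requirements → API spec → Frontend dev → Database migration → Unit tests.

Variance along critical path = 5.444 + 2.778 + 7.111 + 0.111 + 2.778 = 18.222; σ = √18.222 = 4.269 hours.
Z = (59 − 55) / 4.269 = 0.937
P(T ≤ 59) = Φ(0.937) ≈ 0.826

0.826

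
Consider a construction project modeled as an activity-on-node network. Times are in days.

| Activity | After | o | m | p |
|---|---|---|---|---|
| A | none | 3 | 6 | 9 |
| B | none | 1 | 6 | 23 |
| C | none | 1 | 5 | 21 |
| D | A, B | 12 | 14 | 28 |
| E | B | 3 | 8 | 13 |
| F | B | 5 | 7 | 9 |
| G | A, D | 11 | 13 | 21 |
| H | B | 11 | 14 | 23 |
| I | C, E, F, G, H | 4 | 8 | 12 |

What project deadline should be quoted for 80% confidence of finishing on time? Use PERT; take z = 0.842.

50.2 days

te_A = (3 + 4·6 + 9)/6 = 36/6 = 6; σ²_A = ((9−3)/6)² = 1.000
te_B = (1 + 4·6 + 23)/6 = 48/6 = 8; σ²_B = ((23−1)/6)² = 13.444
te_C = (1 + 4·5 + 21)/6 = 42/6 = 7; σ²_C = ((21−1)/6)² = 11.111
te_D = (12 + 4·14 + 28)/6 = 96/6 = 16; σ²_D = ((28−12)/6)² = 7.111
te_E = (3 + 4·8 + 13)/6 = 48/6 = 8; σ²_E = ((13−3)/6)² = 2.778
te_F = (5 + 4·7 + 9)/6 = 42/6 = 7; σ²_F = ((9−5)/6)² = 0.444
te_G = (11 + 4·13 + 21)/6 = 84/6 = 14; σ²_G = ((21−11)/6)² = 2.778
te_H = (11 + 4·14 + 23)/6 = 90/6 = 15; σ²_H = ((23−11)/6)² = 4.000
te_I = (4 + 4·8 + 12)/6 = 48/6 = 8; σ²_I = ((12−4)/6)² = 1.778

Forward pass:
ES_A = 0; EF_A = 6
ES_B = 0; EF_B = 8
ES_C = 0; EF_C = 7
ES_D = max(EF_A=6, EF_B=8) = 8; EF_D = 8+16 = 24
ES_E = 8; EF_E = 8+8 = 16
ES_F = 8; EF_F = 8+7 = 15
ES_G = max(EF_A=6, EF_D=24) = 24; EF_G = 24+14 = 38
ES_H = 8; EF_H = 8+15 = 23
ES_I = max(EF_C=7, EF_E=16, EF_F=15, EF_G=38, EF_H=23) = 38; EF_I = 38+8 = 46
Expected project duration μ = 46 days. Critical path: B → D → G → I.

Variance along critical path = 13.444 + 7.111 + 2.778 + 1.778 = 25.111; σ = 5.011 days.
D = μ + z·σ = 46 + 0.842·5.011 = 50.2 days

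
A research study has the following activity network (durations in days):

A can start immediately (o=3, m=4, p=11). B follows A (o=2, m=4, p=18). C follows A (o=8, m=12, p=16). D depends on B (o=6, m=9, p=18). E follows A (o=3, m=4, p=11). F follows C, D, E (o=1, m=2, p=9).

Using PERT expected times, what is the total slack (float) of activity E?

te_A = (3 + 4·4 + 11)/6 = 30/6 = 5
te_B = (2 + 4·4 + 18)/6 = 36/6 = 6
te_C = (8 + 4·12 + 16)/6 = 72/6 = 12
te_D = (6 + 4·9 + 18)/6 = 60/6 = 10
te_E = (3 + 4·4 + 11)/6 = 30/6 = 5
te_F = (1 + 4·2 + 9)/6 = 18/6 = 3

Forward pass:
ES_A = 0; EF_A = 5
ES_B = 5; EF_B = 5+6 = 11
ES_C = 5; EF_C = 5+12 = 17
ES_D = 11; EF_D = 11+10 = 21
ES_E = 5; EF_E = 5+5 = 10
ES_F = max(EF_C=17, EF_D=21, EF_E=10) = 21; EF_F = 21+3 = 24
Expected project duration μ = 24 days. Critical path: A → B → D → F.

Backward pass:
LF_F = 24; LS_F = 24−3 = 21
LF_E = LS_F = 21; LS_E = 21−5 = 16
LF_D = LS_F = 21; LS_D = 21−10 = 11
LF_C = LS_F = 21; LS_C = 21−12 = 9
LF_B = LS_D = 11; LS_B = 11−6 = 5
LF_A = min(LS_B=5, LS_C=9, LS_E=16) = 5; LS_A = 5−5 = 0
Slack_E = LS_E − ES_E = 16 − 5 = 11

11 days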